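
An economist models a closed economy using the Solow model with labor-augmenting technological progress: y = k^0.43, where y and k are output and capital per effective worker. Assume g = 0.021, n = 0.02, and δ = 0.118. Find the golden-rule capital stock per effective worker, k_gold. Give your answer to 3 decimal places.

k_gold ≈ 5.728

n + g + δ = 0.02 + 0.021 + 0.118 = 0.159.
Setting f'(k) = n+g+δ gives 0.43·k^(0.43−1) = 0.159, hence k_gold = (0.43/0.159)^(1/0.57) ≈ 5.7282.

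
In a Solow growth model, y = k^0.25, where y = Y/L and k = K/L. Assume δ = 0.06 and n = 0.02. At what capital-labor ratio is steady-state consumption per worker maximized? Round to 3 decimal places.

Capital per worker breaks even when investment replaces (n + δ)·k; here n + δ = 0.08.
Maximizing c = f(k) − (n+δ)·k gives f'(k) = n+δ, i.e. 0.25·k^(0.25−1) = 0.08, so k_gold = (0.25/0.08)^(1/0.75) ≈ 4.5688.

k_gold ≈ 4.569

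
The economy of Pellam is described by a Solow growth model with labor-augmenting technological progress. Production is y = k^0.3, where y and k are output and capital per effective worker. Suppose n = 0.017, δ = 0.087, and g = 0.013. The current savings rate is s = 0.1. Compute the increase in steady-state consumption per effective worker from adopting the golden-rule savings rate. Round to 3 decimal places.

Δc ≈ 0.207

Capital per effective worker breaks even when investment replaces (n + g + δ)·k; here n + g + δ = 0.117.
Current steady state (s = 0.1): k* = (0.1/0.117)^(1/0.7) ≈ 0.7991, y* = 0.7991^0.3 ≈ 0.9349, c* = (1−0.1)·0.9349 ≈ 0.8414.
Setting f'(k) = n+g+δ gives 0.3·k^(0.3−1) = 0.117, hence k_gold = (0.3/0.117)^(1/0.7) ≈ 3.8388.
y_gold = 3.8388^0.3 ≈ 1.4971, c_gold = y_gold − 0.117·k_gold ≈ 1.0480.
Gain: Δc = 1.0480 − 0.8414 ≈ 0.2066.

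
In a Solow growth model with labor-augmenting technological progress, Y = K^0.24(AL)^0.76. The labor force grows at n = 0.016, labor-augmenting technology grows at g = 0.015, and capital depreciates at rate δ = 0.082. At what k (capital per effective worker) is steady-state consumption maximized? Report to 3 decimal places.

k_gold ≈ 2.694

The effective depreciation rate is n + g + δ = 0.016 + 0.015 + 0.082 = 0.113.
Maximizing c = f(k) − (n+g+δ)·k gives f'(k) = n+g+δ, i.e. 0.24·k^(0.24−1) = 0.113, so k_gold = (0.24/0.113)^(1/0.76) ≈ 2.6943.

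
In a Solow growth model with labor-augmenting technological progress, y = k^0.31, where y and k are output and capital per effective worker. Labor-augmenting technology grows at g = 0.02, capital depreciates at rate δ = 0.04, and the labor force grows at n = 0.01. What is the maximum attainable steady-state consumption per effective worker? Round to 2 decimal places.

The effective depreciation rate is n + g + δ = 0.01 + 0.02 + 0.04 = 0.07.
At the golden rule the marginal product of capital equals n+g+δ: 0.31·k^(0.31−1) = 0.07. Solving, k_gold = (0.31/0.07)^(1/0.69) ≈ 8.6420.
y_gold = 8.6420^0.31 ≈ 1.9514.
c_gold = y_gold − (n+g+δ)·k_gold = 1.9514 − 0.07·8.6420 ≈ 1.3465.

c_gold ≈ 1.35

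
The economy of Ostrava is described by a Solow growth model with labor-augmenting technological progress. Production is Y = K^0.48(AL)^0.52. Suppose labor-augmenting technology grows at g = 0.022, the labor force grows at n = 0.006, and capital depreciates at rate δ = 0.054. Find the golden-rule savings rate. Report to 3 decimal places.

n + g + δ = 0.006 + 0.022 + 0.054 = 0.082.
At the golden rule MPK = n+g+δ, and in any Cobb-Douglas steady state s = (n+g+δ)·k/y = MPK·k/y = capital's share 0.48.

s_gold = 0.480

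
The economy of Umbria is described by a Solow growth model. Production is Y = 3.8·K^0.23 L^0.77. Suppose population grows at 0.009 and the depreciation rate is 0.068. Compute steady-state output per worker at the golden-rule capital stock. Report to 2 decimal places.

Break-even investment rate: n + δ = 0.009 + 0.068 = 0.077.
Setting f'(k) = n+δ gives 0.23·3.8·k^(0.23−1) = 0.077, hence k_gold = (0.23·3.8/0.077)^(1/0.77) ≈ 23.4508.
Output: y_gold = 3.8·k_gold^0.23 = 3.8·23.4508^0.23 ≈ 7.8509.

y_gold ≈ 7.85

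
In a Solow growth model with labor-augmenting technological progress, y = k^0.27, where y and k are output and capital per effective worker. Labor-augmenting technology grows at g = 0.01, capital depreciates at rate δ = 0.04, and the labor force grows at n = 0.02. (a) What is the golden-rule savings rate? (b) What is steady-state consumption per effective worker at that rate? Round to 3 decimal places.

The effective depreciation rate is n + g + δ = 0.02 + 0.01 + 0.04 = 0.07.
For Cobb-Douglas, s_gold equals capital's share: s_gold = 0.27.
Golden rule sets MPK = n+g+δ: 0.27·k^(0.27−1) = 0.07, so k_gold = (0.27/0.07)^(1/0.73) ≈ 6.3548.
y_gold = 6.3548^0.27 ≈ 1.6475; c_gold = (1−0.27)·y_gold ≈ 1.2027.

(a) s_gold = 0.270; (b) c_gold ≈ 1.203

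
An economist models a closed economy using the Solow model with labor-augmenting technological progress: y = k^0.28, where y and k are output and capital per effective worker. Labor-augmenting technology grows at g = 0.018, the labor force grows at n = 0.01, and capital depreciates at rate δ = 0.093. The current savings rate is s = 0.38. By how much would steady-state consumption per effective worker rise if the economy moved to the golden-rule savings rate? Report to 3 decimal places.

Δc ≈ 0.030

n + g + δ = 0.01 + 0.018 + 0.093 = 0.121.
Current steady state (s = 0.38): k* = (0.38/0.121)^(1/0.72) ≈ 4.9009, y* = 4.9009^0.28 ≈ 1.5605, c* = (1−0.38)·1.5605 ≈ 0.9675.
At the golden rule the marginal product of capital equals n+g+δ: 0.28·k^(0.28−1) = 0.121. Solving, k_gold = (0.28/0.121)^(1/0.72) ≈ 3.2068.
y_gold = 3.2068^0.28 ≈ 1.3858, c_gold = y_gold − 0.121·k_gold ≈ 0.9978.
Gain: Δc = 0.9978 − 0.9675 ≈ 0.0302.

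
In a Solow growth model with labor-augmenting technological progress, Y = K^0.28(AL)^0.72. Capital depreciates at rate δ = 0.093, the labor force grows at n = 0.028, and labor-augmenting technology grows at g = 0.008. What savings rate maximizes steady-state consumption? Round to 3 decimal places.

s_gold = 0.280

Capital per effective worker breaks even when investment replaces (n + g + δ)·k; here n + g + δ = 0.129.
At the golden rule MPK = n+g+δ, and in any Cobb-Douglas steady state s = (n+g+δ)·k/y = MPK·k/y = capital's share 0.28.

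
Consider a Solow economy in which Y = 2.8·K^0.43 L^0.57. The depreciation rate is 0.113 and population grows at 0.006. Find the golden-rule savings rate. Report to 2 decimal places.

s_gold = 0.43

Capital per worker breaks even when investment replaces (n + δ)·k; here n + δ = 0.119.
At the golden rule MPK = n+δ, and in any Cobb-Douglas steady state s = (n+δ)·k/y = MPK·k/y = capital's share 0.43.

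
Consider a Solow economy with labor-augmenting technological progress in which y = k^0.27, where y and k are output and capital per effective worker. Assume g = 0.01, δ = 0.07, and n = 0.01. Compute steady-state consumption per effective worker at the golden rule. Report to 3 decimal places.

Capital per effective worker breaks even when investment replaces (n + g + δ)·k; here n + g + δ = 0.09.
At the golden rule the marginal product of capital equals n+g+δ: 0.27·k^(0.27−1) = 0.09. Solving, k_gold = (0.27/0.09)^(1/0.73) ≈ 4.5039.
y_gold = 4.5039^0.27 ≈ 1.5013.
c_gold = y_gold − (n+g+δ)·k_gold = 1.5013 − 0.09·4.5039 ≈ 1.0960.

c_gold ≈ 1.096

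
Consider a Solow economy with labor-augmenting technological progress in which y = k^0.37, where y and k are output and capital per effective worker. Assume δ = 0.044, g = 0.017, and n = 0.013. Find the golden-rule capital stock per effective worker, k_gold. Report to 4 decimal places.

k_gold ≈ 12.8670

The effective depreciation rate is n + g + δ = 0.013 + 0.017 + 0.044 = 0.074.
Maximizing c = f(k) − (n+g+δ)·k gives f'(k) = n+g+δ, i.e. 0.37·k^(0.37−1) = 0.074, so k_gold = (0.37/0.074)^(1/0.63) ≈ 12.8670.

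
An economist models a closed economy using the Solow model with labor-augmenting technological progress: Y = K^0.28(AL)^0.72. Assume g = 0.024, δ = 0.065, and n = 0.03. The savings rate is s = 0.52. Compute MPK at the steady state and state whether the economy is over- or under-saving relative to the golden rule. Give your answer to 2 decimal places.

over-saving; MPK ≈ 0.06

The effective depreciation rate is n + g + δ = 0.03 + 0.024 + 0.065 = 0.119.
Steady-state k*: s·k^0.28 = 0.119·k gives k* = (0.52/0.119)^(1/0.72) ≈ 7.7539.
MPK = 0.28·7.7539^(-0.72) ≈ 0.0641.
MPK < n+g+δ = 0.119, so the economy is dynamically inefficient (over-saving).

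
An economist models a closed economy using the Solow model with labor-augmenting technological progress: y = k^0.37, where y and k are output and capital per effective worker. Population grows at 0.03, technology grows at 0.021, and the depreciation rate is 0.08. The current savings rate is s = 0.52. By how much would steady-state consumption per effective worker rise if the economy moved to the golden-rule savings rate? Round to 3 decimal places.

Δc ≈ 0.081

n + g + δ = 0.03 + 0.021 + 0.08 = 0.131.
Current steady state (s = 0.52): k* = (0.52/0.131)^(1/0.63) ≈ 8.9201, y* = 8.9201^0.37 ≈ 2.2472, c* = (1−0.52)·2.2472 ≈ 1.0786.
Maximizing c = f(k) − (n+g+δ)·k gives f'(k) = n+g+δ, i.e. 0.37·k^(0.37−1) = 0.131, so k_gold = (0.37/0.131)^(1/0.63) ≈ 5.1971.
y_gold = 5.1971^0.37 ≈ 1.8401, c_gold = y_gold − 0.131·k_gold ≈ 1.1592.
Gain: Δc = 1.1592 − 1.0786 ≈ 0.0806.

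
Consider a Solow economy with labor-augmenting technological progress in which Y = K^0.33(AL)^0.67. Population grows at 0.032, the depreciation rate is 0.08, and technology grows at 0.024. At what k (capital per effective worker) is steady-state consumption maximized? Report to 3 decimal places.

The effective depreciation rate is n + g + δ = 0.032 + 0.024 + 0.08 = 0.136.
At the golden rule the marginal product of capital equals n+g+δ: 0.33·k^(0.33−1) = 0.136. Solving, k_gold = (0.33/0.136)^(1/0.67) ≈ 3.7548.

k_gold ≈ 3.755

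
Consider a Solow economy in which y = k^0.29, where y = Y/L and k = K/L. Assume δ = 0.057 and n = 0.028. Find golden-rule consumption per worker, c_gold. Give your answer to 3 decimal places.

Break-even investment rate: n + δ = 0.028 + 0.057 = 0.085.
Maximizing c = f(k) − (n+δ)·k gives f'(k) = n+δ, i.e. 0.29·k^(0.29−1) = 0.085, so k_gold = (0.29/0.085)^(1/0.71) ≈ 5.6322.
y_gold = 5.6322^0.29 ≈ 1.6508.
c_gold = y_gold − (n+δ)·k_gold = 1.6508 − 0.085·5.6322 ≈ 1.1721.

c_gold ≈ 1.172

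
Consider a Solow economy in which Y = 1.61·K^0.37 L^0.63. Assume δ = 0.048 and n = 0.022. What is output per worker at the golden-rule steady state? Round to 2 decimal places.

y_gold ≈ 5.66

Capital per worker breaks even when investment replaces (n + δ)·k; here n + δ = 0.07.
Golden rule sets MPK = n+δ: 0.37·1.61·k^(0.37−1) = 0.07, so k_gold = (0.37·1.61/0.07)^(1/0.63) ≈ 29.9281.
Output: y_gold = 1.61·k_gold^0.37 = 1.61·29.9281^0.37 ≈ 5.6621.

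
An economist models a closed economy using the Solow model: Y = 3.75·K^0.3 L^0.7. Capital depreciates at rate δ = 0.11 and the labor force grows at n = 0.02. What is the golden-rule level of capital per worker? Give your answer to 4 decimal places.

k_gold ≈ 21.8208

n + δ = 0.02 + 0.11 = 0.13.
Golden rule sets MPK = n+δ: 0.3·3.75·k^(0.3−1) = 0.13, so k_gold = (0.3·3.75/0.13)^(1/0.7) ≈ 21.8208.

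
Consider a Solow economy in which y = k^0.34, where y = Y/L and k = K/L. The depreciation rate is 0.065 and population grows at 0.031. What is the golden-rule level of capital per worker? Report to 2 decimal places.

k_gold ≈ 6.79

Capital per worker breaks even when investment replaces (n + δ)·k; here n + δ = 0.096.
Golden rule sets MPK = n+δ: 0.34·k^(0.34−1) = 0.096, so k_gold = (0.34/0.096)^(1/0.66) ≈ 6.7941.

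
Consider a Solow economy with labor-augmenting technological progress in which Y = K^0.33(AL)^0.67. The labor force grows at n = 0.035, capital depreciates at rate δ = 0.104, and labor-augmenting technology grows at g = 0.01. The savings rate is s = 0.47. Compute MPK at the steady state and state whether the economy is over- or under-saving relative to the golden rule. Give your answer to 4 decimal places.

over-saving; MPK ≈ 0.1046

Break-even investment rate: n + g + δ = 0.035 + 0.01 + 0.104 = 0.149.
Steady-state k*: s·k^0.33 = 0.149·k gives k* = (0.47/0.149)^(1/0.67) ≈ 5.5545.
MPK = 0.33·5.5545^(-0.67) ≈ 0.1046.
MPK < n+g+δ = 0.149, so the economy is dynamically inefficient (over-saving).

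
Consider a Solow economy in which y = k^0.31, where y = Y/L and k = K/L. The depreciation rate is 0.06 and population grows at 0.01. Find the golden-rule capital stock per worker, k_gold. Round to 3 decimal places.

Break-even investment rate: n + δ = 0.01 + 0.06 = 0.07.
At the golden rule the marginal product of capital equals n+δ: 0.31·k^(0.31−1) = 0.07. Solving, k_gold = (0.31/0.07)^(1/0.69) ≈ 8.6420.

k_gold ≈ 8.642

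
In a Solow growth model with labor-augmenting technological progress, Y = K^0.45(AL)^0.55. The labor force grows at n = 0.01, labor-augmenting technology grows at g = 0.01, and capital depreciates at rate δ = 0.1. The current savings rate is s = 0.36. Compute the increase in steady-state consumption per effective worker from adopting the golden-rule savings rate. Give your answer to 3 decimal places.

Δc ≈ 0.050

The effective depreciation rate is n + g + δ = 0.01 + 0.01 + 0.1 = 0.12.
Current steady state (s = 0.36): k* = (0.36/0.12)^(1/0.55) ≈ 7.3704, y* = 7.3704^0.45 ≈ 2.4568, c* = (1−0.36)·2.4568 ≈ 1.5724.
At the golden rule the marginal product of capital equals n+g+δ: 0.45·k^(0.45−1) = 0.12. Solving, k_gold = (0.45/0.12)^(1/0.55) ≈ 11.0584.
y_gold = 11.0584^0.45 ≈ 2.9489, c_gold = y_gold − 0.12·k_gold ≈ 1.6219.
Gain: Δc = 1.6219 − 1.5724 ≈ 0.0495.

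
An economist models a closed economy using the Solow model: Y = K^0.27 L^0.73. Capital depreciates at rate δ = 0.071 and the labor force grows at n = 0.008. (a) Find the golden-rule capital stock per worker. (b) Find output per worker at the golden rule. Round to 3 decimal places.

(a) k_gold ≈ 5.385; (b) y_gold ≈ 1.575

The effective depreciation rate is n + δ = 0.008 + 0.071 = 0.079.
At the golden rule the marginal product of capital equals n+δ: 0.27·k^(0.27−1) = 0.079. Solving, k_gold = (0.27/0.079)^(1/0.73) ≈ 5.3845.
y_gold = 5.3845^0.27 ≈ 1.5755.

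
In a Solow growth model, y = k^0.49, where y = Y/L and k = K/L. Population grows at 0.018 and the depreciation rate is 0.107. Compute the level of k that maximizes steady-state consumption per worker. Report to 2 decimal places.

Capital per worker breaks even when investment replaces (n + δ)·k; here n + δ = 0.125.
Maximizing c = f(k) − (n+δ)·k gives f'(k) = n+δ, i.e. 0.49·k^(0.49−1) = 0.125, so k_gold = (0.49/0.125)^(1/0.51) ≈ 14.5648.

k_gold ≈ 14.56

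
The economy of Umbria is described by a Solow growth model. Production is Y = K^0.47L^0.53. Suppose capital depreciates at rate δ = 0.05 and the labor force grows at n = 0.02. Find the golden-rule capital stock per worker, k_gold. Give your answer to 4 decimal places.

k_gold ≈ 36.3393

Capital per worker breaks even when investment replaces (n + δ)·k; here n + δ = 0.07.
Golden rule sets MPK = n+δ: 0.47·k^(0.47−1) = 0.07, so k_gold = (0.47/0.07)^(1/0.53) ≈ 36.3393.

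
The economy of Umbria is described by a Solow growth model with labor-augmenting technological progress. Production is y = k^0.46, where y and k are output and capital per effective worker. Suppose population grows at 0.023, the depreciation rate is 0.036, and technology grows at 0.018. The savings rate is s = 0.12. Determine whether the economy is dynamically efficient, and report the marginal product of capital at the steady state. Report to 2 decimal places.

The effective depreciation rate is n + g + δ = 0.023 + 0.018 + 0.036 = 0.077.
Steady-state k*: s·k^0.46 = 0.077·k gives k* = (0.12/0.077)^(1/0.54) ≈ 2.2742.
MPK = 0.46·2.2742^(-0.54) ≈ 0.2952.
MPK > n+g+δ = 0.077, so the economy is dynamically efficient (under-saving).

dynamically efficient; MPK ≈ 0.30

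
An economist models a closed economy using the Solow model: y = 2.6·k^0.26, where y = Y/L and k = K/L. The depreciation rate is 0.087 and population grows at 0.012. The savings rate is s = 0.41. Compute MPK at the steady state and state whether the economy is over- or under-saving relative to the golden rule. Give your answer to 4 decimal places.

over-saving; MPK ≈ 0.0628

Capital per worker breaks even when investment replaces (n + δ)·k; here n + δ = 0.099.
Steady-state k*: s·A·k^0.26 = 0.099·k gives k* = (0.41·2.6/0.099)^(1/0.74) ≈ 24.8176.
MPK = 0.26·2.6·24.8176^(-0.74) ≈ 0.0628.
MPK < n+δ = 0.099, so the economy is dynamically inefficient (over-saving).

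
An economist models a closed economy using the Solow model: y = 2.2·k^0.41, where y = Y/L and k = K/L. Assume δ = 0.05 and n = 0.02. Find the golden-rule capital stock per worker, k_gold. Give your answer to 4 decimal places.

Capital per worker breaks even when investment replaces (n + δ)·k; here n + δ = 0.07.
Setting f'(k) = n+δ gives 0.41·2.2·k^(0.41−1) = 0.07, hence k_gold = (0.41·2.2/0.07)^(1/0.59) ≈ 76.1272.

k_gold ≈ 76.1272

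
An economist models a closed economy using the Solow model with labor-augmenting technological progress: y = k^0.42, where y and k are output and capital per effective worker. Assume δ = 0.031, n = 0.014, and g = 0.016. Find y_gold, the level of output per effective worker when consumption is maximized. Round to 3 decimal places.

y_gold ≈ 4.044

n + g + δ = 0.014 + 0.016 + 0.031 = 0.061.
Maximizing c = f(k) − (n+g+δ)·k gives f'(k) = n+g+δ, i.e. 0.42·k^(0.42−1) = 0.061, so k_gold = (0.42/0.061)^(1/0.58) ≈ 27.8412.
Output: y_gold = k_gold^0.42 = 27.8412^0.42 ≈ 4.0436.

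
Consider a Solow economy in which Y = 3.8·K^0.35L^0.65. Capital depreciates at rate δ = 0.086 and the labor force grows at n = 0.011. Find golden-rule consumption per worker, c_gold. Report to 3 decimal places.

c_gold ≈ 10.115

n + δ = 0.011 + 0.086 = 0.097.
Setting f'(k) = n+δ gives 0.35·3.8·k^(0.35−1) = 0.097, hence k_gold = (0.35·3.8/0.097)^(1/0.65) ≈ 56.1505.
y_gold = 3.8·56.1505^0.35 ≈ 15.5617.
c_gold = y_gold − (n+δ)·k_gold = 15.5617 − 0.097·56.1505 ≈ 10.1151.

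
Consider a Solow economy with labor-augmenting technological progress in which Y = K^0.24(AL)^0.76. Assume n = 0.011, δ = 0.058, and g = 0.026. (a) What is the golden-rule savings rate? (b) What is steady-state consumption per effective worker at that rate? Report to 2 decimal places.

(a) s_gold = 0.24; (b) c_gold ≈ 1.02

Break-even investment rate: n + g + δ = 0.011 + 0.026 + 0.058 = 0.095.
For Cobb-Douglas, s_gold equals capital's share: s_gold = 0.24.
At the golden rule the marginal product of capital equals n+g+δ: 0.24·k^(0.24−1) = 0.095. Solving, k_gold = (0.24/0.095)^(1/0.76) ≈ 3.3852.
y_gold = 3.3852^0.24 ≈ 1.3400; c_gold = (1−0.24)·y_gold ≈ 1.0184.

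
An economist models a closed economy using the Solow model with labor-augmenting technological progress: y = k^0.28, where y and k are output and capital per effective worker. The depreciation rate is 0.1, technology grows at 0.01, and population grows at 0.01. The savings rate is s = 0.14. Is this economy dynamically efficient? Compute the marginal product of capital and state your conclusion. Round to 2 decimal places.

dynamically efficient; MPK ≈ 0.24

Capital per effective worker breaks even when investment replaces (n + g + δ)·k; here n + g + δ = 0.12.
Steady-state k*: s·k^0.28 = 0.12·k gives k* = (0.14/0.12)^(1/0.72) ≈ 1.2387.
MPK = 0.28·1.2387^(-0.72) ≈ 0.2400.
MPK > n+g+δ = 0.12, so the economy is dynamically efficient (under-saving).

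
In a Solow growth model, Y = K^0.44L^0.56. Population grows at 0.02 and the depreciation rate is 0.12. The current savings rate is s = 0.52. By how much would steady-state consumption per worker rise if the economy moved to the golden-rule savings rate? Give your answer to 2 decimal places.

n + δ = 0.02 + 0.12 = 0.14.
Current steady state (s = 0.52): k* = (0.52/0.14)^(1/0.56) ≈ 10.4144, y* = 10.4144^0.44 ≈ 2.8039, c* = (1−0.52)·2.8039 ≈ 1.3459.
Maximizing c = f(k) − (n+δ)·k gives f'(k) = n+δ, i.e. 0.44·k^(0.44−1) = 0.14, so k_gold = (0.44/0.14)^(1/0.56) ≈ 7.7282.
y_gold = 7.7282^0.44 ≈ 2.4590, c_gold = y_gold − 0.14·k_gold ≈ 1.3770.
Gain: Δc = 1.3770 − 1.3459 ≈ 0.0312.

Δc ≈ 0.03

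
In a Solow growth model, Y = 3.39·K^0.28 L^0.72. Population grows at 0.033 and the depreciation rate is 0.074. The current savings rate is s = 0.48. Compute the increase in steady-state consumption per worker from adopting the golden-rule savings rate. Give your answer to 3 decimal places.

Δc ≈ 0.624

n + δ = 0.033 + 0.074 = 0.107.
Current steady state (s = 0.48): k* = (0.48·3.39/0.107)^(1/0.72) ≈ 43.8274, y* = 3.39·43.8274^0.28 ≈ 9.7699, c* = (1−0.48)·9.7699 ≈ 5.0803.
At the golden rule the marginal product of capital equals n+δ: 0.28·3.39·k^(0.28−1) = 0.107. Solving, k_gold = (0.28·3.39/0.107)^(1/0.72) ≈ 20.7315.
y_gold = 3.39·20.7315^0.28 ≈ 7.9224, c_gold = y_gold − 0.107·k_gold ≈ 5.7041.
Gain: Δc = 5.7041 − 5.0803 ≈ 0.6238.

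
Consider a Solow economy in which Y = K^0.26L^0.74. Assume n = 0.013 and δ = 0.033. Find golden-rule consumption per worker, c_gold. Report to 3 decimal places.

Break-even investment rate: n + δ = 0.013 + 0.033 = 0.046.
At the golden rule the marginal product of capital equals n+δ: 0.26·k^(0.26−1) = 0.046. Solving, k_gold = (0.26/0.046)^(1/0.74) ≈ 10.3874.
y_gold = 10.3874^0.26 ≈ 1.8378.
c_gold = y_gold − (n+δ)·k_gold = 1.8378 − 0.046·10.3874 ≈ 1.3600.

c_gold ≈ 1.360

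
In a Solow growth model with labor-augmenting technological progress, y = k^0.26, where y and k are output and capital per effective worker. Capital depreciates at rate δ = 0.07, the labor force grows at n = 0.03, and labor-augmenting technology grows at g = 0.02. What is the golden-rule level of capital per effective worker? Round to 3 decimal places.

Break-even investment rate: n + g + δ = 0.03 + 0.02 + 0.07 = 0.12.
Setting f'(k) = n+g+δ gives 0.26·k^(0.26−1) = 0.12, hence k_gold = (0.26/0.12)^(1/0.74) ≈ 2.8430.

k_gold ≈ 2.843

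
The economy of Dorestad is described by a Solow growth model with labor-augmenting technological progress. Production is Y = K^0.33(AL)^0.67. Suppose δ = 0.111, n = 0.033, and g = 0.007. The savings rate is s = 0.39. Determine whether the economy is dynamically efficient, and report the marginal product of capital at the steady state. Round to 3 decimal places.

dynamically inefficient; MPK ≈ 0.128

Break-even investment rate: n + g + δ = 0.033 + 0.007 + 0.111 = 0.151.
Steady-state k*: s·k^0.33 = 0.151·k gives k* = (0.39/0.151)^(1/0.67) ≈ 4.1215.
MPK = 0.33·4.1215^(-0.67) ≈ 0.1278.
MPK < n+g+δ = 0.151, so the economy is dynamically inefficient (over-saving).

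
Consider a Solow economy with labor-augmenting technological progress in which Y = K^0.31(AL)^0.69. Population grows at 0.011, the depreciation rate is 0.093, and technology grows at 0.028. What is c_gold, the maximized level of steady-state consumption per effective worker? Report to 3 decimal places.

c_gold ≈ 1.013

The effective depreciation rate is n + g + δ = 0.011 + 0.028 + 0.093 = 0.132.
Golden rule sets MPK = n+g+δ: 0.31·k^(0.31−1) = 0.132, so k_gold = (0.31/0.132)^(1/0.69) ≈ 3.4465.
y_gold = 3.4465^0.31 ≈ 1.4675.
c_gold = y_gold − (n+g+δ)·k_gold = 1.4675 − 0.132·3.4465 ≈ 1.0126.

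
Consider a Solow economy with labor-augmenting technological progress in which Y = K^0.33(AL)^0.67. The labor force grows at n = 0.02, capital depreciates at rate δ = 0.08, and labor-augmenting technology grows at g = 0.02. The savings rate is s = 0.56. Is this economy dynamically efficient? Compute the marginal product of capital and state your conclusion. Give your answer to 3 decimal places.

The effective depreciation rate is n + g + δ = 0.02 + 0.02 + 0.08 = 0.12.
Steady-state k*: s·k^0.33 = 0.12·k gives k* = (0.56/0.12)^(1/0.67) ≈ 9.9659.
MPK = 0.33·9.9659^(-0.67) ≈ 0.0707.
MPK < n+g+δ = 0.12, so the economy is dynamically inefficient (over-saving).

dynamically inefficient; MPK ≈ 0.071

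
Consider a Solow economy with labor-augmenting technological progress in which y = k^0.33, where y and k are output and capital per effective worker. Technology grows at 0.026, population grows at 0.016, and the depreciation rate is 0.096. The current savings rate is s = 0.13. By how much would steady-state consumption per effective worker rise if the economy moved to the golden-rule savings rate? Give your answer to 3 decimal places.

Δc ≈ 0.185

Capital per effective worker breaks even when investment replaces (n + g + δ)·k; here n + g + δ = 0.138.
Current steady state (s = 0.13): k* = (0.13/0.138)^(1/0.67) ≈ 0.9147, y* = 0.9147^0.33 ≈ 0.9710, c* = (1−0.13)·0.9710 ≈ 0.8448.
Golden rule sets MPK = n+g+δ: 0.33·k^(0.33−1) = 0.138, so k_gold = (0.33/0.138)^(1/0.67) ≈ 3.6739.
y_gold = 3.6739^0.33 ≈ 1.5364, c_gold = y_gold − 0.138·k_gold ≈ 1.0294.
Gain: Δc = 1.0294 − 0.8448 ≈ 0.1846.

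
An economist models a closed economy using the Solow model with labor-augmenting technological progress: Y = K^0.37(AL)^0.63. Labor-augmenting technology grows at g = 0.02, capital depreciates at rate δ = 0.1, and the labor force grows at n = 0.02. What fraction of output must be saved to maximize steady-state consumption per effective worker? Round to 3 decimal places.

s_gold = 0.370

n + g + δ = 0.02 + 0.02 + 0.1 = 0.14.
At the golden rule MPK = n+g+δ, and in any Cobb-Douglas steady state s = (n+g+δ)·k/y = MPK·k/y = capital's share 0.37.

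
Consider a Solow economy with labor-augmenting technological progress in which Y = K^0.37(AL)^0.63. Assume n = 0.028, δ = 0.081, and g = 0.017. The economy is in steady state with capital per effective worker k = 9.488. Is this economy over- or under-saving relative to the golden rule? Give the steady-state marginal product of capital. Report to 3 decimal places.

over-saving; MPK ≈ 0.090

Capital per effective worker breaks even when investment replaces (n + g + δ)·k; here n + g + δ = 0.126.
MPK = 0.37·k^(0.37−1) = 0.37·9.488^(-0.63) ≈ 0.0897.
MPK < 0.126, so the economy is dynamically inefficient (over-saving).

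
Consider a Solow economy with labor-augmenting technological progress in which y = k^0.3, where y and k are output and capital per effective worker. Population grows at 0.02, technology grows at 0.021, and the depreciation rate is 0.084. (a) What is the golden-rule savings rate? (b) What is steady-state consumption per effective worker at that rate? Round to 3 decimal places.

(a) s_gold = 0.300; (b) c_gold ≈ 1.019

The effective depreciation rate is n + g + δ = 0.02 + 0.021 + 0.084 = 0.125.
For Cobb-Douglas, s_gold equals capital's share: s_gold = 0.3.
Maximizing c = f(k) − (n+g+δ)·k gives f'(k) = n+g+δ, i.e. 0.3·k^(0.3−1) = 0.125, so k_gold = (0.3/0.125)^(1/0.7) ≈ 3.4927.
y_gold = 3.4927^0.3 ≈ 1.4553; c_gold = (1−0.3)·y_gold ≈ 1.0187.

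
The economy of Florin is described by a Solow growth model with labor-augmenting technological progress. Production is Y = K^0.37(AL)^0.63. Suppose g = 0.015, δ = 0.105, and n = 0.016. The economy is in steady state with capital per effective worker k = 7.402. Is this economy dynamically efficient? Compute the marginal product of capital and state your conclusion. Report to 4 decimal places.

n + g + δ = 0.016 + 0.015 + 0.105 = 0.136.
MPK = 0.37·k^(0.37−1) = 0.37·7.402^(-0.63) ≈ 0.1048.
MPK < 0.136, so the economy is dynamically inefficient (over-saving).

dynamically inefficient; MPK ≈ 0.1048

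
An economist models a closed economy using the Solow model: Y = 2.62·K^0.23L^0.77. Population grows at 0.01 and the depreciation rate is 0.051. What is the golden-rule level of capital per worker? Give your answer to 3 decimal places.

k_gold ≈ 19.580

The effective depreciation rate is n + δ = 0.01 + 0.051 = 0.061.
At the golden rule the marginal product of capital equals n+δ: 0.23·2.62·k^(0.23−1) = 0.061. Solving, k_gold = (0.23·2.62/0.061)^(1/0.77) ≈ 19.5802.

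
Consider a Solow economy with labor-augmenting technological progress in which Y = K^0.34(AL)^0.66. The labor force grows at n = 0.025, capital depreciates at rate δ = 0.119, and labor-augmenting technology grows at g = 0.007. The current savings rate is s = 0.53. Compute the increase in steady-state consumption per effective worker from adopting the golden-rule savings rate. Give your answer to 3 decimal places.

Δc ≈ 0.105

Capital per effective worker breaks even when investment replaces (n + g + δ)·k; here n + g + δ = 0.151.
Current steady state (s = 0.53): k* = (0.53/0.151)^(1/0.66) ≈ 6.7021, y* = 6.7021^0.34 ≈ 1.9095, c* = (1−0.53)·1.9095 ≈ 0.8974.
Golden rule sets MPK = n+g+δ: 0.34·k^(0.34−1) = 0.151, so k_gold = (0.34/0.151)^(1/0.66) ≈ 3.4205.
y_gold = 3.4205^0.34 ≈ 1.5191, c_gold = y_gold − 0.151·k_gold ≈ 1.0026.
Gain: Δc = 1.0026 − 0.8974 ≈ 0.1052.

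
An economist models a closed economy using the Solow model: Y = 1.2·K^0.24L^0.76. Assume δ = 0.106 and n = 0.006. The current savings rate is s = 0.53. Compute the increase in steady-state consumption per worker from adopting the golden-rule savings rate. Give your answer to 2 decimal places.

n + δ = 0.006 + 0.106 = 0.112.
Current steady state (s = 0.53): k* = (0.53·1.2/0.112)^(1/0.76) ≈ 9.8270, y* = 1.2·9.8270^0.24 ≈ 2.0766, c* = (1−0.53)·2.0766 ≈ 0.9760.
Maximizing c = f(k) − (n+δ)·k gives f'(k) = n+δ, i.e. 0.24·1.2·k^(0.24−1) = 0.112, so k_gold = (0.24·1.2/0.112)^(1/0.76) ≈ 3.4650.
y_gold = 1.2·3.4650^0.24 ≈ 1.6170, c_gold = y_gold − 0.112·k_gold ≈ 1.2289.
Gain: Δc = 1.2289 − 0.9760 ≈ 0.2529.

Δc ≈ 0.25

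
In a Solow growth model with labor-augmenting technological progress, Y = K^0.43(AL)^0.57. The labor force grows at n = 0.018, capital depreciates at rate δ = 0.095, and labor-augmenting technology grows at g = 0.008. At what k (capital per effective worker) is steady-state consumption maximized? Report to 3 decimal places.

k_gold ≈ 9.249

The effective depreciation rate is n + g + δ = 0.018 + 0.008 + 0.095 = 0.121.
Maximizing c = f(k) − (n+g+δ)·k gives f'(k) = n+g+δ, i.e. 0.43·k^(0.43−1) = 0.121, so k_gold = (0.43/0.121)^(1/0.57) ≈ 9.2493.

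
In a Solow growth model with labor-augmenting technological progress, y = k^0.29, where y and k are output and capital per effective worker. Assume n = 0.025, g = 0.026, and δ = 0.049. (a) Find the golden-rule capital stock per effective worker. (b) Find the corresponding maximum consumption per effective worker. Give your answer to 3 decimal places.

(a) k_gold ≈ 4.480; (b) c_gold ≈ 1.097

n + g + δ = 0.025 + 0.026 + 0.049 = 0.1.
At the golden rule the marginal product of capital equals n+g+δ: 0.29·k^(0.29−1) = 0.1. Solving, k_gold = (0.29/0.1)^(1/0.71) ≈ 4.4799.
y_gold = 4.4799^0.29 ≈ 1.5448; c_gold = y_gold − 0.1·k_gold ≈ 1.0968.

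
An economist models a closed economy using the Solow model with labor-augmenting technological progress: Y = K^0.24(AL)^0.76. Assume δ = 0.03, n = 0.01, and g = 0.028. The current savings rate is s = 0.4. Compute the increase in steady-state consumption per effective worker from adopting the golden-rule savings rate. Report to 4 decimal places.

Δc ≈ 0.0819

The effective depreciation rate is n + g + δ = 0.01 + 0.028 + 0.03 = 0.068.
Current steady state (s = 0.4): k* = (0.4/0.068)^(1/0.76) ≈ 10.2936, y* = 10.2936^0.24 ≈ 1.7499, c* = (1−0.4)·1.7499 ≈ 1.0499.
At the golden rule the marginal product of capital equals n+g+δ: 0.24·k^(0.24−1) = 0.068. Solving, k_gold = (0.24/0.068)^(1/0.76) ≈ 5.2561.
y_gold = 5.2561^0.24 ≈ 1.4892, c_gold = y_gold − 0.068·k_gold ≈ 1.1318.
Gain: Δc = 1.1318 − 1.0499 ≈ 0.0819.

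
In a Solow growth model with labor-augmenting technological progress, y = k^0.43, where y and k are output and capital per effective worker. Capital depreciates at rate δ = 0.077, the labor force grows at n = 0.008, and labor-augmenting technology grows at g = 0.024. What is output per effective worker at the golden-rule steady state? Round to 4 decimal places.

y_gold ≈ 2.8161

n + g + δ = 0.008 + 0.024 + 0.077 = 0.109.
At the golden rule the marginal product of capital equals n+g+δ: 0.43·k^(0.43−1) = 0.109. Solving, k_gold = (0.43/0.109)^(1/0.57) ≈ 11.1093.
Output: y_gold = k_gold^0.43 = 11.1093^0.43 ≈ 2.8161.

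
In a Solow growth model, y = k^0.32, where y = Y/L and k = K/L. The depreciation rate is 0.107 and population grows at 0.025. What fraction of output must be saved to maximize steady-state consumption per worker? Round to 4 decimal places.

s_gold = 0.3200

n + δ = 0.025 + 0.107 = 0.132.
At the golden rule MPK = n+δ, and in any Cobb-Douglas steady state s = (n+δ)·k/y = MPK·k/y = capital's share 0.32.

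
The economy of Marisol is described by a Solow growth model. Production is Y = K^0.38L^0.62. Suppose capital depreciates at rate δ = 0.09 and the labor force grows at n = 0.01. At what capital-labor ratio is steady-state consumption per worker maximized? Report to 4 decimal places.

The effective depreciation rate is n + δ = 0.01 + 0.09 = 0.1.
Maximizing c = f(k) − (n+δ)·k gives f'(k) = n+δ, i.e. 0.38·k^(0.38−1) = 0.1, so k_gold = (0.38/0.1)^(1/0.62) ≈ 8.6126.

k_gold ≈ 8.6126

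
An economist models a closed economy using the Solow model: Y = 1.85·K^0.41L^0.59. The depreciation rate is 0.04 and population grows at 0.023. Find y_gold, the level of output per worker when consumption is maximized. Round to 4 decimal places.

y_gold ≈ 10.4258

The effective depreciation rate is n + δ = 0.023 + 0.04 = 0.063.
Setting f'(k) = n+δ gives 0.41·1.85·k^(0.41−1) = 0.063, hence k_gold = (0.41·1.85/0.063)^(1/0.59) ≈ 67.8502.
Output: y_gold = 1.85·k_gold^0.41 = 1.85·67.8502^0.41 ≈ 10.4258.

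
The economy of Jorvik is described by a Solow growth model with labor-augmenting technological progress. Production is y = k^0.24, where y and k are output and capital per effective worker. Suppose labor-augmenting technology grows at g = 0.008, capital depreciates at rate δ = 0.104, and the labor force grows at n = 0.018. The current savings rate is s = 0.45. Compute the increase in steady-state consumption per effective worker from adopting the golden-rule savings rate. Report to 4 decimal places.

Δc ≈ 0.1083

Capital per effective worker breaks even when investment replaces (n + g + δ)·k; here n + g + δ = 0.13.
Current steady state (s = 0.45): k* = (0.45/0.13)^(1/0.76) ≈ 5.1235, y* = 5.1235^0.24 ≈ 1.4801, c* = (1−0.45)·1.4801 ≈ 0.8141.
Golden rule sets MPK = n+g+δ: 0.24·k^(0.24−1) = 0.13, so k_gold = (0.24/0.13)^(1/0.76) ≈ 2.2405.
y_gold = 2.2405^0.24 ≈ 1.2136, c_gold = y_gold − 0.13·k_gold ≈ 0.9224.
Gain: Δc = 0.9224 − 0.8141 ≈ 0.1083.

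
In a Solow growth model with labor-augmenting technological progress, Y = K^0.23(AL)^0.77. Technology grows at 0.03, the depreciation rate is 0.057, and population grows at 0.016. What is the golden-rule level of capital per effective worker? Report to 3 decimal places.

n + g + δ = 0.016 + 0.03 + 0.057 = 0.103.
Maximizing c = f(k) − (n+g+δ)·k gives f'(k) = n+g+δ, i.e. 0.23·k^(0.23−1) = 0.103, so k_gold = (0.23/0.103)^(1/0.77) ≈ 2.8386.

k_gold ≈ 2.839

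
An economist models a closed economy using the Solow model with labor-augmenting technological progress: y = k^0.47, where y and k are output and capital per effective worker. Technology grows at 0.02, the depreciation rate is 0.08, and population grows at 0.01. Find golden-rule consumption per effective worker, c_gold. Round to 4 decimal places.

Capital per effective worker breaks even when investment replaces (n + g + δ)·k; here n + g + δ = 0.11.
Maximizing c = f(k) − (n+g+δ)·k gives f'(k) = n+g+δ, i.e. 0.47·k^(0.47−1) = 0.11, so k_gold = (0.47/0.11)^(1/0.53) ≈ 15.4885.
y_gold = 15.4885^0.47 ≈ 3.6250.
c_gold = y_gold − (n+g+δ)·k_gold = 3.6250 − 0.11·15.4885 ≈ 1.9212.

c_gold ≈ 1.9212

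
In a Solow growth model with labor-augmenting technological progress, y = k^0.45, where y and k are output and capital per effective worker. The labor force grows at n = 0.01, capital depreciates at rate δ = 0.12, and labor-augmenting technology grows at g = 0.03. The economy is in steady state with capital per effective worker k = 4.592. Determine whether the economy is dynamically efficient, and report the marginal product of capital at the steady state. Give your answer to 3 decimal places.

dynamically efficient; MPK ≈ 0.195

Break-even investment rate: n + g + δ = 0.01 + 0.03 + 0.12 = 0.16.
MPK = 0.45·k^(0.45−1) = 0.45·4.592^(-0.55) ≈ 0.1946.
MPK > 0.16, so the economy is dynamically efficient (under-saving).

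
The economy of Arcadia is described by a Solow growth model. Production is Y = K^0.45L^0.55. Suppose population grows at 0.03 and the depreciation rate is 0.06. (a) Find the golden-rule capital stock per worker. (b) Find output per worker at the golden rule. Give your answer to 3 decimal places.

(a) k_gold ≈ 18.658; (b) y_gold ≈ 3.732

n + δ = 0.03 + 0.06 = 0.09.
Maximizing c = f(k) − (n+δ)·k gives f'(k) = n+δ, i.e. 0.45·k^(0.45−1) = 0.09, so k_gold = (0.45/0.09)^(1/0.55) ≈ 18.6575.
y_gold = 18.6575^0.45 ≈ 3.7315.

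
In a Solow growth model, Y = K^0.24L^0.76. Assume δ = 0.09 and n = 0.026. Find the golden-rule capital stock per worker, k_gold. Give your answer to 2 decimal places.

The effective depreciation rate is n + δ = 0.026 + 0.09 = 0.116.
Setting f'(k) = n+δ gives 0.24·k^(0.24−1) = 0.116, hence k_gold = (0.24/0.116)^(1/0.76) ≈ 2.6029.

k_gold ≈ 2.60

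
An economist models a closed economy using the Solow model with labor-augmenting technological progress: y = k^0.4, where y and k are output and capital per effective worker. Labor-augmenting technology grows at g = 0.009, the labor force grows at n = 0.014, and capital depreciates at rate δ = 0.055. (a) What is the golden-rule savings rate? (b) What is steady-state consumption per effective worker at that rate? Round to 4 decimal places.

(a) s_gold = 0.4000; (b) c_gold ≈ 1.7843

n + g + δ = 0.014 + 0.009 + 0.055 = 0.078.
For Cobb-Douglas, s_gold equals capital's share: s_gold = 0.4.
At the golden rule the marginal product of capital equals n+g+δ: 0.4·k^(0.4−1) = 0.078. Solving, k_gold = (0.4/0.078)^(1/0.6) ≈ 15.2502.
y_gold = 15.2502^0.4 ≈ 2.9738; c_gold = (1−0.4)·y_gold ≈ 1.7843.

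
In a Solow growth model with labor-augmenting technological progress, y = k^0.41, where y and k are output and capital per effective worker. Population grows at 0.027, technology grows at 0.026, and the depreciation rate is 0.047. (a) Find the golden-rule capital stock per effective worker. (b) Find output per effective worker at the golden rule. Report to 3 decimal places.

(a) k_gold ≈ 10.930; (b) y_gold ≈ 2.666

Capital per effective worker breaks even when investment replaces (n + g + δ)·k; here n + g + δ = 0.1.
Setting f'(k) = n+g+δ gives 0.41·k^(0.41−1) = 0.1, hence k_gold = (0.41/0.1)^(1/0.59) ≈ 10.9299.
y_gold = 10.9299^0.41 ≈ 2.6658.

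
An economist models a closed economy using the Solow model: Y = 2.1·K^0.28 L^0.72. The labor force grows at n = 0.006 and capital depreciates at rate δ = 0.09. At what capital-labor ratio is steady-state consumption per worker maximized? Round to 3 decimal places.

The effective depreciation rate is n + δ = 0.006 + 0.09 = 0.096.
Golden rule sets MPK = n+δ: 0.28·2.1·k^(0.28−1) = 0.096, so k_gold = (0.28·2.1/0.096)^(1/0.72) ≈ 12.3938.

k_gold ≈ 12.394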